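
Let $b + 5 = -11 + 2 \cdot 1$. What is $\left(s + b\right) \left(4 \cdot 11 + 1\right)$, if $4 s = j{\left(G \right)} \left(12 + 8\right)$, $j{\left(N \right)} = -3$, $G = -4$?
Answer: $-1305$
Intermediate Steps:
$s = -15$ ($s = \frac{\left(-3\right) \left(12 + 8\right)}{4} = \frac{\left(-3\right) 20}{4} = \frac{1}{4} \left(-60\right) = -15$)
$b = -14$ ($b = -5 + \left(-11 + 2 \cdot 1\right) = -5 + \left(-11 + 2\right) = -5 - 9 = -14$)
$\left(s + b\right) \left(4 \cdot 11 + 1\right) = \left(-15 - 14\right) \left(4 \cdot 11 + 1\right) = - 29 \left(44 + 1\right) = \left(-29\right) 45 = -1305$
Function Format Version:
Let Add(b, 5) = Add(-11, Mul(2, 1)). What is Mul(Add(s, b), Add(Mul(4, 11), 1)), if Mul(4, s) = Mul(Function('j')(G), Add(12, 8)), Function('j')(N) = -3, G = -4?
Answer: -1305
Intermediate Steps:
s = -15 (s = Mul(Rational(1, 4), Mul(-3, Add(12, 8))) = Mul(Rational(1, 4), Mul(-3, 20)) = Mul(Rational(1, 4), -60) = -15)
b = -14 (b = Add(-5, Add(-11, Mul(2, 1))) = Add(-5, Add(-11, 2)) = Add(-5, -9) = -14)
Mul(Add(s, b), Add(Mul(4, 11), 1)) = Mul(Add(-15, -14), Add(Mul(4, 11), 1)) = Mul(-29, Add(44, 1)) = Mul(-29, 45) = -1305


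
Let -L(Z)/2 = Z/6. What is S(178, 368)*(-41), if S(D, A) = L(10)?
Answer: 410/3 ≈ 136.67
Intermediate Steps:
L(Z) = -Z/3 (L(Z) = -2*Z/6 = -Z/3)
S(D, A) = -10/3 (S(D, A) = -⅓*10 = -10/3)
S(178, 368)*(-41) = -10/3*(-41) = 410/3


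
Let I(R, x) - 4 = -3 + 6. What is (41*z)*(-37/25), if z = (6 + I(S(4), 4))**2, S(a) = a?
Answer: -256373/25 ≈ -10255.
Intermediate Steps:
I(R, x) = 7 (I(R, x) = 4 + (-3 + 6) = 4 + 3 = 7)
z = 169 (z = (6 + 7)**2 = 13**2 = 169)
(41*z)*(-37/25) = (41*169)*(-37/25) = 6929*(-37*1/25) = 6929*(-37/25) = -256373/25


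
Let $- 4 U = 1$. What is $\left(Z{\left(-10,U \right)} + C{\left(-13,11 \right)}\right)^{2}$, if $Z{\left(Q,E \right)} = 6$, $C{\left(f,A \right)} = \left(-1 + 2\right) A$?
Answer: $289$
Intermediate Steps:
$U = - \frac{1}{4}$ ($U = \left(- \frac{1}{4}\right) 1 = - \frac{1}{4} \approx -0.25$)
$C{\left(f,A \right)} = A$ ($C{\left(f,A \right)} = 1 A = A$)
$\left(Z{\left(-10,U \right)} + C{\left(-13,11 \right)}\right)^{2} = \left(6 + 11\right)^{2} = 17^{2} = 289$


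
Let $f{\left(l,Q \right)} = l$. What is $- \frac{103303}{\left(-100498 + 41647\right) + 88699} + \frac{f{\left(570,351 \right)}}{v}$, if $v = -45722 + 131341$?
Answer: $- \frac{8827686197}{2555555912} \approx -3.4543$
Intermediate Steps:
$v = 85619$
$- \frac{103303}{\left(-100498 + 41647\right) + 88699} + \frac{f{\left(570,351 \right)}}{v} = - \frac{103303}{\left(-100498 + 41647\right) + 88699} + \frac{570}{85619} = - \frac{103303}{-58851 + 88699} + 570 \cdot \frac{1}{85619} = - \frac{103303}{29848} + \frac{570}{85619} = - \frac{8827686197}{2555555912}$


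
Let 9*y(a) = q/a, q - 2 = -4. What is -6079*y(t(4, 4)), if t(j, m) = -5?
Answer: -12158/45 ≈ -270.18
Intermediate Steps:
q = -2 (q = 2 - 4 = -2)
y(a) = -2/(9*a) (y(a) = (-2/a)/9 = -2/(9*a))
-6079*y(t(4, 4)) = -(-12158)/(9*(-5)) = -(-12158)*(-1)/(9*5) = -6079*2/45 = -12158/45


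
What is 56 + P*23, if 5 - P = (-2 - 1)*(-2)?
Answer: 33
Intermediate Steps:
P = -1 (P = 5 - (-2 - 1)*(-2) = 5 - (-3)*(-2) = 5 - 1*6 = 5 - 6 = -1)
56 + P*23 = 56 - 1*23 = 56 - 23 = 33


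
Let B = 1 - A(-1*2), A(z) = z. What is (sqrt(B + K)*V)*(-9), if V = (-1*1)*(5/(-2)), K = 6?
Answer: -135/2 ≈ -67.500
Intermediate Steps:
B = 3 (B = 1 - (-1)*2 = 1 - 1*(-2) = 1 + 2 = 3)
V = 5/2 (V = -5*(-1)/2 = -1*(-5/2) = 5/2 ≈ 2.5000)
(sqrt(B + K)*V)*(-9) = (sqrt(3 + 6)*(5/2))*(-9) = (sqrt(9)*(5/2))*(-9) = (3*(5/2))*(-9) = (15/2)*(-9) = -135/2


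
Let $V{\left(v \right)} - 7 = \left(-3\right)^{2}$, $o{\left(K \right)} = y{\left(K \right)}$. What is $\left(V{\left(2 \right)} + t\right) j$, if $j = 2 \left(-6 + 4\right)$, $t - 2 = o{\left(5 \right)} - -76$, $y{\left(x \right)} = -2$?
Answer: $-368$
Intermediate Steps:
$o{\left(K \right)} = -2$
$V{\left(v \right)} = 16$ ($V{\left(v \right)} = 7 + \left(-3\right)^{2} = 7 + 9 = 16$)
$t = 76$ ($t = 2 - -74 = 2 + \left(-2 + 76\right) = 2 + 74 = 76$)
$j = -4$ ($j = 2 \left(-2\right) = -4$)
$\left(V{\left(2 \right)} + t\right) j = \left(16 + 76\right) \left(-4\right) = 92 \left(-4\right) = -368$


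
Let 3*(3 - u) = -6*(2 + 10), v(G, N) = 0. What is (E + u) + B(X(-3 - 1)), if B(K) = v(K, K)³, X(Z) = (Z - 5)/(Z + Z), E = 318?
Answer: 345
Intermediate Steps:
X(Z) = (-5 + Z)/(2*Z) (X(Z) = (-5 + Z)/((2*Z)) = (-5 + Z)*(1/(2*Z)) = (-5 + Z)/(2*Z))
B(K) = 0 (B(K) = 0³ = 0)
u = 27 (u = 3 - (-2)*(2 + 10) = 3 - (-2)*12 = 3 - ⅓*(-72) = 3 + 24 = 27)
(E + u) + B(X(-3 - 1)) = (318 + 27) + 0 = 345 + 0 = 345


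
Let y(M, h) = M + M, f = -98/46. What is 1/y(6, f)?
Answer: 1/12 ≈ 0.083333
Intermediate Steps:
f = -49/23 (f = -98*1/46 = -49/23 ≈ -2.1304)
y(M, h) = 2*M
1/y(6, f) = 1/(2*6) = 1/12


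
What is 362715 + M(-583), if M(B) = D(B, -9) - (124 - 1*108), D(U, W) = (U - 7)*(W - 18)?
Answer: 378629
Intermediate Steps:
D(U, W) = (-18 + W)*(-7 + U) (D(U, W) = (-7 + U)*(-18 + W) = (-18 + W)*(-7 + U))
M(B) = 173 - 27*B (M(B) = (126 - 18*B - 7*(-9) + B*(-9)) - (124 - 1*108) = (126 - 18*B + 63 - 9*B) - (124 - 108) = (189 - 27*B) - 1*16 = (189 - 27*B) - 16 = 173 - 27*B)
362715 + M(-583) = 362715 + (173 - 27*(-583)) = 362715 + (173 + 15741) = 362715 + 15914 = 378629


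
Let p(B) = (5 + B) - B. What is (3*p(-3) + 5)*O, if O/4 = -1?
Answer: -80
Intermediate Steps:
O = -4 (O = 4*(-1) = -4)
p(B) = 5
(3*p(-3) + 5)*O = (3*5 + 5)*(-4) = (15 + 5)*(-4) = 20*(-4) = -80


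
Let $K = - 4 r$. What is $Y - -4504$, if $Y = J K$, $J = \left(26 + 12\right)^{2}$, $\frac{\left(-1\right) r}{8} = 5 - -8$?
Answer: $605208$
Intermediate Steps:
$r = -104$ ($r = - 8 \left(5 - -8\right) = - 8 \left(5 + 8\right) = \left(-8\right) 13 = -104$)
$J = 1444$ ($J = 38^{2} = 1444$)
$K = 416$ ($K = \left(-4\right) \left(-104\right) = 416$)
$Y = 600704$ ($Y = 1444 \cdot 416 = 600704$)
$Y - -4504 = 600704 - -4504 = 600704 + 4504 = 605208$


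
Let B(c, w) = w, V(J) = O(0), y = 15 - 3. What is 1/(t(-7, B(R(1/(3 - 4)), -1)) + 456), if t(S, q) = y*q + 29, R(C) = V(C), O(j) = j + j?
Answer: 1/473 ≈ 0.0021142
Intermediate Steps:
y = 12
O(j) = 2*j
V(J) = 0 (V(J) = 2*0 = 0)
R(C) = 0
t(S, q) = 29 + 12*q (t(S, q) = 12*q + 29 = 29 + 12*q)
1/(t(-7, B(R(1/(3 - 4)), -1)) + 456) = 1/((29 + 12*(-1)) + 456) = 1/((29 - 12) + 456) = 1/(17 + 456) = 1/473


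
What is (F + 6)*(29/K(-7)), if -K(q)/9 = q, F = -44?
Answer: -1102/63 ≈ -17.492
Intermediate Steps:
K(q) = -9*q
(F + 6)*(29/K(-7)) = (-44 + 6)*(29/((-9*(-7)))) = -1102/63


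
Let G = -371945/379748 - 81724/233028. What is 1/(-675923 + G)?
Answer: -22122979236/14953459921166081 ≈ -1.4795e-6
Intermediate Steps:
G = -29427031253/22122979236 (G = -371945*1/379748 - 81724*1/233028 = -371945/379748 - 20431/58257 = -29427031253/22122979236 ≈ -1.3302)
1/(-675923 + G) = 1/(-675923 - 29427031253/22122979236) = 1/(-14953459921166081/22122979236) = -22122979236/14953459921166081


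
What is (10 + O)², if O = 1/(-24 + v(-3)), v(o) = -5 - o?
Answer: 67081/676 ≈ 99.232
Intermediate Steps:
O = -1/26 (O = 1/(-24 + (-5 - 1*(-3))) = 1/(-24 + (-5 + 3)) = 1/(-24 - 2) = 1/(-26) = -1/26 ≈ -0.038462)
(10 + O)² = (10 - 1/26)² = (259/26)² = 67081/676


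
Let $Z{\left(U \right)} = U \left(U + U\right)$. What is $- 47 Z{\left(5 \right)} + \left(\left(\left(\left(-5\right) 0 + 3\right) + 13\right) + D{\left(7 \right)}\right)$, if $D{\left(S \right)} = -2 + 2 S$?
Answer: $-2322$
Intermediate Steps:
$Z{\left(U \right)} = 2 U^{2}$ ($Z{\left(U \right)} = U 2 U = 2 U^{2}$)
$- 47 Z{\left(5 \right)} + \left(\left(\left(\left(-5\right) 0 + 3\right) + 13\right) + D{\left(7 \right)}\right) = - 47 \cdot 2 \cdot 5^{2} + \left(\left(\left(\left(-5\right) 0 + 3\right) + 13\right) + \left(-2 + 2 \cdot 7\right)\right) = - 47 \cdot 2 \cdot 25 + \left(\left(\left(0 + 3\right) + 13\right) + \left(-2 + 14\right)\right) = \left(-47\right) 50 + \left(\left(3 + 13\right) + 12\right) = -2350 + \left(16 + 12\right) = -2350 + 28 = -2322$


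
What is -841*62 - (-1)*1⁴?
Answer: -52141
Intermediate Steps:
-841*62 - (-1)*1⁴ = -52142 - (-1) = -52142 - 1*(-1) = -52142 + 1 = -52141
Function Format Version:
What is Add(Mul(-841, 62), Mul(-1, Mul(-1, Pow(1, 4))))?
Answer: -52141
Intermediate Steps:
Add(Mul(-841, 62), Mul(-1, Mul(-1, Pow(1, 4)))) = Add(-52142, Mul(-1, Mul(-1, 1))) = Add(-52142, Mul(-1, -1)) = Add(-52142, 1) = -52141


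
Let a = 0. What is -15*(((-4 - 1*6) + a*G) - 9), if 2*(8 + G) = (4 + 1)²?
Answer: 285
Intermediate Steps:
G = 9/2 (G = -8 + (4 + 1)²/2 = -8 + (½)*5² = -8 + (½)*25 = -8 + 25/2 = 9/2 ≈ 4.5000)
-15*(((-4 - 1*6) + a*G) - 9) = -15*(((-4 - 1*6) + 0*(9/2)) - 9) = -15*(((-4 - 6) + 0) - 9) = -15*((-10 + 0) - 9) = -15*(-10 - 9) = -15*(-19) = 285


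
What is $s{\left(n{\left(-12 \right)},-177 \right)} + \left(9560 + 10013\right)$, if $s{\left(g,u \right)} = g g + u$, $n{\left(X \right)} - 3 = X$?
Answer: $19477$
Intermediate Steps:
$n{\left(X \right)} = 3 + X$
$s{\left(g,u \right)} = u + g^{2}$ ($s{\left(g,u \right)} = g^{2} + u = u + g^{2}$)
$s{\left(n{\left(-12 \right)},-177 \right)} + \left(9560 + 10013\right) = \left(-177 + \left(3 - 12\right)^{2}\right) + \left(9560 + 10013\right) = \left(-177 + \left(-9\right)^{2}\right) + 19573 = \left(-177 + 81\right) + 19573 = -96 + 19573 = 19477$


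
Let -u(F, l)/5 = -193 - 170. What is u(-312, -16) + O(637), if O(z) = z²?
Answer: 407584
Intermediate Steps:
u(F, l) = 1815 (u(F, l) = -5*(-193 - 170) = -5*(-363) = 1815)
u(-312, -16) + O(637) = 1815 + 637² = 1815 + 405769 = 407584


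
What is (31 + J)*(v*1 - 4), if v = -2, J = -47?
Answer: 96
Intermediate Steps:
(31 + J)*(v*1 - 4) = (31 - 47)*(-2*1 - 4) = -16*(-2 - 4) = -16*(-6) = 96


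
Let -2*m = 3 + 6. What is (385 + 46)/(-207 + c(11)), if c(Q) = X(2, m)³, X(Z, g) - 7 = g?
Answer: -3448/1531 ≈ -2.2521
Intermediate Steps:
m = -9/2 (m = -(3 + 6)/2 = -½*9 = -9/2 ≈ -4.5000)
X(Z, g) = 7 + g
c(Q) = 125/8 (c(Q) = (7 - 9/2)³ = (5/2)³ = 125/8)
(385 + 46)/(-207 + c(11)) = (385 + 46)/(-207 + 125/8) = 431/(-1531/8) = 431*(-8/1531) = -3448/1531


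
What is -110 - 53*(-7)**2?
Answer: -2707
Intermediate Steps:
-110 - 53*(-7)**2 = -110 - 53*49 = -110 - 2597 = -2707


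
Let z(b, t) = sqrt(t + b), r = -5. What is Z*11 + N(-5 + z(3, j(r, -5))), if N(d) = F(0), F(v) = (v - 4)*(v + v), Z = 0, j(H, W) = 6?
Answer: 0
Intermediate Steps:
z(b, t) = sqrt(b + t)
F(v) = 2*v*(-4 + v) (F(v) = (-4 + v)*(2*v) = 2*v*(-4 + v))
N(d) = 0 (N(d) = 2*0*(-4 + 0) = 2*0*(-4) = 0)
Z*11 + N(-5 + z(3, j(r, -5))) = 0*11 + 0 = 0 + 0 = 0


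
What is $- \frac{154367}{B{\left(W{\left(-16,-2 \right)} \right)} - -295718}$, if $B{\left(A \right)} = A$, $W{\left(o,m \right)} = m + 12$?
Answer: $- \frac{154367}{295728} \approx -0.52199$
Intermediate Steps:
$W{\left(o,m \right)} = 12 + m$
$- \frac{154367}{B{\left(W{\left(-16,-2 \right)} \right)} - -295718} = - \frac{154367}{\left(12 - 2\right) - -295718} = - \frac{154367}{10 + 295718} = - \frac{154367}{295728}$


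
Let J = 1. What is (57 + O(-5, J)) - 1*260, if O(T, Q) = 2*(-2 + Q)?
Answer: -205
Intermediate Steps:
O(T, Q) = -4 + 2*Q
(57 + O(-5, J)) - 1*260 = (57 + (-4 + 2*1)) - 1*260 = (57 + (-4 + 2)) - 260 = (57 - 2) - 260 = 55 - 260 = -205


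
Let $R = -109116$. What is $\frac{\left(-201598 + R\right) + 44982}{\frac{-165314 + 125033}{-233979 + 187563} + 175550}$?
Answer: $- \frac{4111405504}{2716123027} \approx -1.5137$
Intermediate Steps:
$\frac{\left(-201598 + R\right) + 44982}{\frac{-165314 + 125033}{-233979 + 187563} + 175550} = \frac{\left(-201598 - 109116\right) + 44982}{\frac{-165314 + 125033}{-233979 + 187563} + 175550} = \frac{-310714 + 44982}{- \frac{40281}{-46416} + 175550} = - \frac{265732}{\left(-40281\right) \left(- \frac{1}{46416}\right) + 175550} = - \frac{265732}{\frac{13427}{15472} + 175550} = - \frac{265732}{\frac{2716123027}{15472}} = \left(-265732\right) \frac{15472}{2716123027} = - \frac{4111405504}{2716123027}$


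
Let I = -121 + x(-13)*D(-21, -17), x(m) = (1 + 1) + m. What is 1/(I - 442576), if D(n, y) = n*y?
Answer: -1/446624 ≈ -2.2390e-6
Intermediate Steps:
x(m) = 2 + m
I = -4048 (I = -121 + (2 - 13)*(-21*(-17)) = -121 - 11*357 = -121 - 3927 = -4048)
1/(I - 442576) = 1/(-4048 - 442576) = 1/(-446624) = -1/446624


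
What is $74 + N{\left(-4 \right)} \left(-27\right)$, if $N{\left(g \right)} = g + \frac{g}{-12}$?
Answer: $173$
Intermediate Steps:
$N{\left(g \right)} = \frac{11 g}{12}$ ($N{\left(g \right)} = g + g \left(- \frac{1}{12}\right) = g - \frac{g}{12} = \frac{11 g}{12}$)
$74 + N{\left(-4 \right)} \left(-27\right) = 74 + \frac{11}{12} \left(-4\right) \left(-27\right) = 74 - -99 = 74 + 99 = 173$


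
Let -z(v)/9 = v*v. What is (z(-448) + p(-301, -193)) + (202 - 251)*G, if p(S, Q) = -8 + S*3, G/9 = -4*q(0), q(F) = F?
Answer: -1807247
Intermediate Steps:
G = 0 (G = 9*(-4*0) = 9*0 = 0)
z(v) = -9*v**2 (z(v) = -9*v*v = -9*v**2)
p(S, Q) = -8 + 3*S
(z(-448) + p(-301, -193)) + (202 - 251)*G = (-9*(-448)**2 + (-8 + 3*(-301))) + (202 - 251)*0 = (-9*200704 + (-8 - 903)) - 49*0 = (-1806336 - 911) + 0 = -1807247 + 0 = -1807247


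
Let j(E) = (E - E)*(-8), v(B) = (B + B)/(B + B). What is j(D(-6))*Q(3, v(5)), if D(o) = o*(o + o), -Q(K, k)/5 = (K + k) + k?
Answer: 0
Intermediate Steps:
v(B) = 1 (v(B) = (2*B)/((2*B)) = (2*B)*(1/(2*B)) = 1)
Q(K, k) = -10*k - 5*K (Q(K, k) = -5*((K + k) + k) = -5*(K + 2*k) = -10*k - 5*K)
D(o) = 2*o² (D(o) = o*(2*o) = 2*o²)
j(E) = 0 (j(E) = 0*(-8) = 0)
j(D(-6))*Q(3, v(5)) = 0*(-10*1 - 5*3) = 0*(-10 - 15) = 0*(-25) = 0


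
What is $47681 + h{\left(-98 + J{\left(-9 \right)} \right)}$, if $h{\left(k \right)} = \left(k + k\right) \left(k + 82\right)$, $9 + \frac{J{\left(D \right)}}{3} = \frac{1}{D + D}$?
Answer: $\frac{1052767}{18} \approx 58487.0$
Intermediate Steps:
$J{\left(D \right)} = -27 + \frac{3}{2 D}$ ($J{\left(D \right)} = -27 + \frac{3}{D + D} = -27 + \frac{3}{2 D}$)
$h{\left(k \right)} = 2 k \left(82 + k\right)$
$47681 + h{\left(-98 + J{\left(-9 \right)} \right)} = 47681 + 2 \left(-98 - \left(27 - \frac{3}{2 \left(-9\right)}\right)\right) \left(82 - \left(125 + \frac{1}{6}\right)\right) = 47681 + 2 \left(-98 + \left(-27 + \frac{3}{2} \left(- \frac{1}{9}\right)\right)\right) \left(82 + \left(-98 + \left(-27 + \frac{3}{2} \left(- \frac{1}{9}\right)\right)\right)\right) = 47681 + 2 \left(-98 - \frac{163}{6}\right) \left(82 - \frac{751}{6}\right) = 47681 + 2 \left(- \frac{751}{6}\right) \left(82 - \frac{751}{6}\right) = 47681 + 2 \left(- \frac{751}{6}\right) \left(- \frac{259}{6}\right) = 47681 + \frac{194509}{18} = \frac{1052767}{18}$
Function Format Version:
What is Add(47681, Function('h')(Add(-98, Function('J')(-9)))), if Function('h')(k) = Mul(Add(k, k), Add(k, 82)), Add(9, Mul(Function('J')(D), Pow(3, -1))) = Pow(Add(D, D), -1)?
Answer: Rational(1052767, 18) ≈ 58487.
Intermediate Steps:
Function('J')(D) = Add(-27, Mul(Rational(3, 2), Pow(D, -1))) (Function('J')(D) = Add(-27, Mul(3, Pow(Add(D, D), -1))) = Add(-27, Mul(3, Pow(Mul(2, D), -1))) = Add(-27, Mul(3, Mul(Rational(1, 2), Pow(D, -1)))) = Add(-27, Mul(Rational(3, 2), Pow(D, -1))))
Function('h')(k) = Mul(2, k, Add(82, k)) (Function('h')(k) = Mul(Mul(2, k), Add(82, k)) = Mul(2, k, Add(82, k)))
Add(47681, Function('h')(Add(-98, Function('J')(-9)))) = Add(47681, Mul(2, Add(-98, Add(-27, Mul(Rational(3, 2), Pow(-9, -1)))), Add(82, Add(-98, Add(-27, Mul(Rational(3, 2), Pow(-9, -1))))))) = Add(47681, Mul(2, Add(-98, Add(-27, Mul(Rational(3, 2), Rational(-1, 9)))), Add(82, Add(-98, Add(-27, Mul(Rational(3, 2), Rational(-1, 9))))))) = Add(47681, Mul(2, Add(-98, Add(-27, Rational(-1, 6))), Add(82, Add(-98, Add(-27, Rational(-1, 6)))))) = Add(47681, Mul(2, Add(-98, Rational(-163, 6)), Add(82, Add(-98, Rational(-163, 6))))) = Add(47681, Mul(2, Rational(-751, 6), Add(82, Rational(-751, 6)))) = Add(47681, Mul(2, Rational(-751, 6), Rational(-259, 6))) = Add(47681, Rational(194509, 18)) = Rational(1052767, 18)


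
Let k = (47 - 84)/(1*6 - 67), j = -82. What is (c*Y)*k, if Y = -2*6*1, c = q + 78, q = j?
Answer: 1776/61 ≈ 29.115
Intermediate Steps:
q = -82
k = 37/61 (k = -37/(6 - 67) = -37/(-61) = -37*(-1/61) = 37/61 ≈ 0.60656)
c = -4 (c = -82 + 78 = -4)
Y = -12 (Y = -12*1 = -12)
(c*Y)*k = -4*(-12)*(37/61) = 48*(37/61) = 1776/61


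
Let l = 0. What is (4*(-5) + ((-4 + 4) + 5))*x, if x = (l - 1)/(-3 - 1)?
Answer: -15/4 ≈ -3.7500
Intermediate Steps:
x = ¼ (x = (0 - 1)/(-3 - 1) = -1/(-4) = -1*(-¼) = ¼ ≈ 0.25000)
(4*(-5) + ((-4 + 4) + 5))*x = (4*(-5) + ((-4 + 4) + 5))*(¼) = (-20 + (0 + 5))*(¼) = (-20 + 5)*(¼) = -15*¼ = -15/4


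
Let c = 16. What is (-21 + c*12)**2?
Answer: 29241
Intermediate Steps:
(-21 + c*12)**2 = (-21 + 16*12)**2 = (-21 + 192)**2 = 171**2 = 29241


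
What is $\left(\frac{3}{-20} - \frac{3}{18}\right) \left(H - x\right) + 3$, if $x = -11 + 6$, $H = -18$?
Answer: $\frac{427}{60} \approx 7.1167$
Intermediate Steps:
$x = -5$
$\left(\frac{3}{-20} - \frac{3}{18}\right) \left(H - x\right) + 3 = \left(\frac{3}{-20} - \frac{3}{18}\right) \left(-18 - -5\right) + 3 = \left(3 \left(- \frac{1}{20}\right) - \frac{1}{6}\right) \left(-18 + 5\right) + 3 = \left(- \frac{3}{20} - \frac{1}{6}\right) \left(-13\right) + 3 = \left(- \frac{19}{60}\right) \left(-13\right) + 3 = \frac{247}{60} + 3 = \frac{427}{60}$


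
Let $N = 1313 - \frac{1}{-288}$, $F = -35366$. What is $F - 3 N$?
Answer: $- \frac{3773281}{96} \approx -39305.0$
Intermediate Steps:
$N = \frac{378145}{288}$ ($N = 1313 - - \frac{1}{288} = 1313 + \frac{1}{288} = \frac{378145}{288} \approx 1313.0$)
$F - 3 N = -35366 - 3 \cdot \frac{378145}{288} = -35366 - \frac{378145}{96} = - \frac{3773281}{96}$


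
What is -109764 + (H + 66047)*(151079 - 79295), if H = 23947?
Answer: 6460019532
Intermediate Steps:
-109764 + (H + 66047)*(151079 - 79295) = -109764 + (23947 + 66047)*(151079 - 79295) = -109764 + 89994*71784 = -109764 + 6460129296 = 6460019532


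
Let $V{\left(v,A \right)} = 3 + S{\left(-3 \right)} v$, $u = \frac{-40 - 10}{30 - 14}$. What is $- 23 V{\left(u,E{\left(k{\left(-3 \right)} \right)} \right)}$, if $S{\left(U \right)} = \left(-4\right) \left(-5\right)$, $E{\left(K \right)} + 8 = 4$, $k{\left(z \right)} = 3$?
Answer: $\frac{2737}{2} \approx 1368.5$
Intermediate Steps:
$E{\left(K \right)} = -4$ ($E{\left(K \right)} = -8 + 4 = -4$)
$u = - \frac{25}{8}$ ($u = - \frac{50}{16} = \left(-50\right) \frac{1}{16} = - \frac{25}{8} \approx -3.125$)
$S{\left(U \right)} = 20$
$V{\left(v,A \right)} = 3 + 20 v$
$- 23 V{\left(u,E{\left(k{\left(-3 \right)} \right)} \right)} = - 23 \left(3 + 20 \left(- \frac{25}{8}\right)\right) = - 23 \left(3 - \frac{125}{2}\right) = \left(-23\right) \left(- \frac{119}{2}\right) = \frac{2737}{2}$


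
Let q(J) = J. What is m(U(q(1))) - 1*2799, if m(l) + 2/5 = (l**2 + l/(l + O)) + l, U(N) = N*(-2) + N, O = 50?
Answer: -685858/245 ≈ -2799.4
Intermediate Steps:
U(N) = -N (U(N) = -2*N + N = -N)
m(l) = -2/5 + l + l**2 + l/(50 + l) (m(l) = -2/5 + ((l**2 + l/(l + 50)) + l) = -2/5 + ((l**2 + l/(50 + l)) + l) = -2/5 + (l + l**2 + l/(50 + l)) = -2/5 + l + l**2 + l/(50 + l))
m(U(q(1))) - 1*2799 = (-20 + (-1*1)**3 + 51*(-1*1)**2 + 253*(-1*1)/5)/(50 - 1*1) - 1*2799 = (-20 + (-1)**3 + 51*(-1)**2 + (253/5)*(-1))/(50 - 1) - 2799 = (-20 - 1 + 51*1 - 253/5)/49 - 2799 = (-20 - 1 + 51 - 253/5)/49 - 2799 = (1/49)*(-103/5) - 2799 = -103/245 - 2799 = -685858/245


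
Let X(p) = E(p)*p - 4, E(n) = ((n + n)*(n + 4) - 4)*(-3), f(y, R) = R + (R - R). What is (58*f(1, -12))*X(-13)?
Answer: -6240336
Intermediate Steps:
f(y, R) = R (f(y, R) = R + 0 = R)
E(n) = 12 - 6*n*(4 + n) (E(n) = ((2*n)*(4 + n) - 4)*(-3) = (2*n*(4 + n) - 4)*(-3) = (-4 + 2*n*(4 + n))*(-3) = 12 - 6*n*(4 + n))
X(p) = -4 + p*(12 - 24*p - 6*p²) (X(p) = (12 - 24*p - 6*p²)*p - 4 = p*(12 - 24*p - 6*p²) - 4 = -4 + p*(12 - 24*p - 6*p²))
(58*f(1, -12))*X(-13) = (58*(-12))*(-4 - 24*(-13)² - 6*(-13)³ + 12*(-13)) = -696*(-4 - 24*169 - 6*(-2197) - 156) = -696*(-4 - 4056 + 13182 - 156) = -696*8966 = -6240336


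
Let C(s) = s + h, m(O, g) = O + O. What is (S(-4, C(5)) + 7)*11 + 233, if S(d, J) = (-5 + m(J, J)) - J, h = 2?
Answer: 332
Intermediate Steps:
m(O, g) = 2*O
C(s) = 2 + s (C(s) = s + 2 = 2 + s)
S(d, J) = -5 + J (S(d, J) = (-5 + 2*J) - J = -5 + J)
(S(-4, C(5)) + 7)*11 + 233 = ((-5 + (2 + 5)) + 7)*11 + 233 = ((-5 + 7) + 7)*11 + 233 = (2 + 7)*11 + 233 = 9*11 + 233 = 99 + 233 = 332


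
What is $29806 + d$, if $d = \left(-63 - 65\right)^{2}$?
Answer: $46190$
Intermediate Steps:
$d = 16384$ ($d = \left(-128\right)^{2} = 16384$)
$29806 + d = 29806 + 16384 = 46190$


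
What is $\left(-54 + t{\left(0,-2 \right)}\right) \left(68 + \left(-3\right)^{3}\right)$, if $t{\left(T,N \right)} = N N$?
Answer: $-2050$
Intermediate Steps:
$t{\left(T,N \right)} = N^{2}$
$\left(-54 + t{\left(0,-2 \right)}\right) \left(68 + \left(-3\right)^{3}\right) = \left(-54 + \left(-2\right)^{2}\right) \left(68 + \left(-3\right)^{3}\right) = \left(-54 + 4\right) \left(68 - 27\right) = \left(-50\right) 41 = -2050$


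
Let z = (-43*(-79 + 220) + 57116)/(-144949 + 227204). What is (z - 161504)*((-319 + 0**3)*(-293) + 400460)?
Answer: -6561553705083909/82255 ≈ -7.9771e+10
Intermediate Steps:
z = 51053/82255 (z = (-43*141 + 57116)/82255 = (-6063 + 57116)*(1/82255) = 51053*(1/82255) = 51053/82255 ≈ 0.62067)
(z - 161504)*((-319 + 0**3)*(-293) + 400460) = (51053/82255 - 161504)*((-319 + 0**3)*(-293) + 400460) = -13284460467*((-319 + 0)*(-293) + 400460)/82255 = -13284460467*(-319*(-293) + 400460)/82255 = -13284460467*(93467 + 400460)/82255 = -13284460467/82255*493927 = -6561553705083909/82255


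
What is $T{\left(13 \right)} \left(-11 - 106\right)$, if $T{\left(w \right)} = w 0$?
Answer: $0$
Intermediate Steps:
$T{\left(w \right)} = 0$
$T{\left(13 \right)} \left(-11 - 106\right) = 0 \left(-11 - 106\right) = 0 \left(-117\right) = 0$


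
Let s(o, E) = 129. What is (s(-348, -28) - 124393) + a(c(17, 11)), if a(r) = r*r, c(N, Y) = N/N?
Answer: -124263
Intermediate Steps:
c(N, Y) = 1
a(r) = r²
(s(-348, -28) - 124393) + a(c(17, 11)) = (129 - 124393) + 1² = -124264 + 1 = -124263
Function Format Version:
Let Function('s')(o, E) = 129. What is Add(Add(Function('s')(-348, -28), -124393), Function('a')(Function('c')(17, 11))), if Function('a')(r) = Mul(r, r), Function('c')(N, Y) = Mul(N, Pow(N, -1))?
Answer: -124263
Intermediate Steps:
Function('c')(N, Y) = 1
Function('a')(r) = Pow(r, 2)
Add(Add(Function('s')(-348, -28), -124393), Function('a')(Function('c')(17, 11))) = Add(Add(129, -124393), Pow(1, 2)) = Add(-124264, 1) = -124263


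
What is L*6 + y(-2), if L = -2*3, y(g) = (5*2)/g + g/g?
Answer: -40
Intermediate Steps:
y(g) = 1 + 10/g (y(g) = 10/g + 1 = 1 + 10/g)
L = -6
L*6 + y(-2) = -6*6 + (10 - 2)/(-2) = -36 - ½*8 = -36 - 4 = -40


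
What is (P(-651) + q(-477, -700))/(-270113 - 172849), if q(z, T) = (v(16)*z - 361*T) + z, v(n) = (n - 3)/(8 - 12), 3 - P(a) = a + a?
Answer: -1020313/1771848 ≈ -0.57585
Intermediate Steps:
P(a) = 3 - 2*a (P(a) = 3 - (a + a) = 3 - 2*a)
v(n) = 3/4 - n/4 (v(n) = (-3 + n)/(-4) = (-3 + n)*(-1/4) = 3/4 - n/4)
q(z, T) = -361*T - 9*z/4 (q(z, T) = ((3/4 - 1/4*16)*z - 361*T) + z = ((3/4 - 4)*z - 361*T) + z = (-13*z/4 - 361*T) + z = (-361*T - 13*z/4) + z = -361*T - 9*z/4)
(P(-651) + q(-477, -700))/(-270113 - 172849) = ((3 - 2*(-651)) + (-361*(-700) - 9/4*(-477)))/(-270113 - 172849) = ((3 + 1302) + (252700 + 4293/4))/(-442962) = (1305 + 1015093/4)*(-1/442962) = (1020313/4)*(-1/442962) = -1020313/1771848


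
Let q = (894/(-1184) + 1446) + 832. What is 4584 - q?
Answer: 1365599/592 ≈ 2306.8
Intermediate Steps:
q = 1348129/592 (q = (894*(-1/1184) + 1446) + 832 = (-447/592 + 1446) + 832 = 855585/592 + 832 = 1348129/592 ≈ 2277.2)
4584 - q = 4584 - 1*1348129/592 = 4584 - 1348129/592 = 1365599/592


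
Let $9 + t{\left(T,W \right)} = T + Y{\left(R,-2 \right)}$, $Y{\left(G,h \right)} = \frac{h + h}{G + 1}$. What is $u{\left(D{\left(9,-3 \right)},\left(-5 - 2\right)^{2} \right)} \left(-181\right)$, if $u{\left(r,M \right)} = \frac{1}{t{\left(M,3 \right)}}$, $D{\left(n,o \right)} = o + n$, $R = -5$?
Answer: $- \frac{181}{41} \approx -4.4146$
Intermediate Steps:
$D{\left(n,o \right)} = n + o$
$Y{\left(G,h \right)} = \frac{2 h}{1 + G}$
$t{\left(T,W \right)} = -8 + T$ ($t{\left(T,W \right)} = -9 + \left(T + 2 \left(-2\right) \frac{1}{1 - 5}\right) = -9 + \left(T + 2 \left(-2\right) \frac{1}{-4}\right) = -9 + \left(T + 2 \left(-2\right) \left(- \frac{1}{4}\right)\right) = -9 + \left(T + 1\right) = -9 + \left(1 + T\right) = -8 + T$)
$u{\left(r,M \right)} = \frac{1}{-8 + M}$
$u{\left(D{\left(9,-3 \right)},\left(-5 - 2\right)^{2} \right)} \left(-181\right) = \frac{1}{-8 + \left(-5 - 2\right)^{2}} \left(-181\right) = \frac{1}{-8 + \left(-7\right)^{2}} \left(-181\right) = \frac{1}{-8 + 49} \left(-181\right) = \frac{1}{41} \left(-181\right) = - \frac{181}{41}$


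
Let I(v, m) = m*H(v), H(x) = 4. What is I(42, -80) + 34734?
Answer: 34414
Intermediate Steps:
I(v, m) = 4*m (I(v, m) = m*4 = 4*m)
I(42, -80) + 34734 = 4*(-80) + 34734 = -320 + 34734 = 34414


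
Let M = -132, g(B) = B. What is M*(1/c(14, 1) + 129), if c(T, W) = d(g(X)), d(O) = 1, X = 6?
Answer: -17160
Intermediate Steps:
c(T, W) = 1
M*(1/c(14, 1) + 129) = -132*(1/1 + 129) = -132*(1 + 129) = -132*130 = -17160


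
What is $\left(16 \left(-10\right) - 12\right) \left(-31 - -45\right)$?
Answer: $-2408$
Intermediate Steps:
$\left(16 \left(-10\right) - 12\right) \left(-31 - -45\right) = \left(-160 - 12\right) \left(-31 + 45\right) = \left(-172\right) 14 = -2408$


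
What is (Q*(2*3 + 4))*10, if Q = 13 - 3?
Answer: 1000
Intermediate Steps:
Q = 10
(Q*(2*3 + 4))*10 = (10*(2*3 + 4))*10 = (10*(6 + 4))*10 = (10*10)*10 = 100*10 = 1000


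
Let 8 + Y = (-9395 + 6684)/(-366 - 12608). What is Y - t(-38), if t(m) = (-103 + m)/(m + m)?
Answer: -4755745/493012 ≈ -9.6463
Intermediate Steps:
t(m) = (-103 + m)/(2*m) (t(m) = (-103 + m)/((2*m)) = (-103 + m)*(1/(2*m)) = (-103 + m)/(2*m))
Y = -101081/12974 (Y = -8 + (-9395 + 6684)/(-366 - 12608) = -8 - 2711/(-12974) = -8 - 2711*(-1/12974) = -8 + 2711/12974 = -101081/12974 ≈ -7.7910)
Y - t(-38) = -101081/12974 - (-103 - 38)/(2*(-38)) = -101081/12974 - (-1)*(-141)/(2*38) = -101081/12974 - 1*141/76 = -101081/12974 - 141/76 = -4755745/493012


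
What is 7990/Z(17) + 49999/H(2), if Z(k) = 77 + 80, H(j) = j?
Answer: 7865823/314 ≈ 25050.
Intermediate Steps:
Z(k) = 157
7990/Z(17) + 49999/H(2) = 7990/157 + 49999/2 = 7865823/314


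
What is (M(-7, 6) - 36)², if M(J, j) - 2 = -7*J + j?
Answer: 441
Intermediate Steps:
M(J, j) = 2 + j - 7*J (M(J, j) = 2 + (-7*J + j) = 2 + (j - 7*J) = 2 + j - 7*J)
(M(-7, 6) - 36)² = ((2 + 6 - 7*(-7)) - 36)² = ((2 + 6 + 49) - 36)² = (57 - 36)² = 21² = 441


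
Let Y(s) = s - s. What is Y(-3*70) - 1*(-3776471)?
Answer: 3776471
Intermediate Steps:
Y(s) = 0
Y(-3*70) - 1*(-3776471) = 0 - 1*(-3776471) = 0 + 3776471 = 3776471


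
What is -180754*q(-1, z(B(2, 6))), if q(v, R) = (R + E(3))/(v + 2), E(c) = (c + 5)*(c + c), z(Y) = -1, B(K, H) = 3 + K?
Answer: -8495438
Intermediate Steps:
E(c) = 2*c*(5 + c) (E(c) = (5 + c)*(2*c) = 2*c*(5 + c))
q(v, R) = (48 + R)/(2 + v) (q(v, R) = (R + 2*3*(5 + 3))/(v + 2) = (R + 2*3*8)/(2 + v) = (R + 48)/(2 + v) = (48 + R)/(2 + v))
-180754*q(-1, z(B(2, 6))) = -180754*(48 - 1)/(2 - 1) = -180754*47/1 = -180754*47 = -8495438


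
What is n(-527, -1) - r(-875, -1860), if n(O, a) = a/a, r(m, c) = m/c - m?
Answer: -325303/372 ≈ -874.47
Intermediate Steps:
r(m, c) = -m + m/c
n(O, a) = 1
n(-527, -1) - r(-875, -1860) = 1 - (-1*(-875) - 875/(-1860)) = 1 - (875 - 875*(-1/1860)) = 1 - (875 + 175/372) = 1 - 1*325675/372 = 1 - 325675/372 = -325303/372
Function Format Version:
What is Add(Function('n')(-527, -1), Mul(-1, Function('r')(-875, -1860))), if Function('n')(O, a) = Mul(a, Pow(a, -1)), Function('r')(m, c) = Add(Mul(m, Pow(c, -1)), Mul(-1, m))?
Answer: Rational(-325303, 372) ≈ -874.47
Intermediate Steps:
Function('r')(m, c) = Add(Mul(-1, m), Mul(m, Pow(c, -1)))
Function('n')(O, a) = 1
Add(Function('n')(-527, -1), Mul(-1, Function('r')(-875, -1860))) = Add(1, Mul(-1, Add(Mul(-1, -875), Mul(-875, Pow(-1860, -1))))) = Add(1, Mul(-1, Add(875, Mul(-875, Rational(-1, 1860))))) = Add(1, Mul(-1, Add(875, Rational(175, 372)))) = Add(1, Mul(-1, Rational(325675, 372))) = Add(1, Rational(-325675, 372)) = Rational(-325303, 372)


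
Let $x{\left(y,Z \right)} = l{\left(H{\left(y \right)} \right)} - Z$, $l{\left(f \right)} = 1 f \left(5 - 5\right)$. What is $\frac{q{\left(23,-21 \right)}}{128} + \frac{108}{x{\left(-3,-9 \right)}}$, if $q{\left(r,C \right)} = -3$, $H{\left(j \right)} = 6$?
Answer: $\frac{1533}{128} \approx 11.977$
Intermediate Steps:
$l{\left(f \right)} = 0$ ($l{\left(f \right)} = f 0 = 0$)
$x{\left(y,Z \right)} = - Z$ ($x{\left(y,Z \right)} = 0 - Z = - Z$)
$\frac{q{\left(23,-21 \right)}}{128} + \frac{108}{x{\left(-3,-9 \right)}} = - \frac{3}{128} + \frac{108}{\left(-1\right) \left(-9\right)} = \left(-3\right) \frac{1}{128} + \frac{108}{9} = - \frac{3}{128} + 108 \cdot \frac{1}{9} = - \frac{3}{128} + 12 = \frac{1533}{128}$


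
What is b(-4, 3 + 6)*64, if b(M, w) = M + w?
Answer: 320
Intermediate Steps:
b(-4, 3 + 6)*64 = (-4 + (3 + 6))*64 = (-4 + 9)*64 = 5*64 = 320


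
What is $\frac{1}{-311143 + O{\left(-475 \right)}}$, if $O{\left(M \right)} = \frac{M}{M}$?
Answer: $- \frac{1}{311142} \approx -3.214 \cdot 10^{-6}$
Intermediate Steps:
$O{\left(M \right)} = 1$
$\frac{1}{-311143 + O{\left(-475 \right)}} = \frac{1}{-311143 + 1} = \frac{1}{-311142} = - \frac{1}{311142}$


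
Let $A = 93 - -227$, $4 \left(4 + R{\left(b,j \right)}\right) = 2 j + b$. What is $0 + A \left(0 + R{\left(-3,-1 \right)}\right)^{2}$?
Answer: $8820$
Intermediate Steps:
$R{\left(b,j \right)} = -4 + \frac{j}{2} + \frac{b}{4}$ ($R{\left(b,j \right)} = -4 + \frac{2 j + b}{4} = -4 + \frac{b + 2 j}{4} = -4 + \left(\frac{j}{2} + \frac{b}{4}\right) = -4 + \frac{j}{2} + \frac{b}{4}$)
$A = 320$ ($A = 93 + 227 = 320$)
$0 + A \left(0 + R{\left(-3,-1 \right)}\right)^{2} = 0 + 320 \left(0 + \left(-4 + \frac{1}{2} \left(-1\right) + \frac{1}{4} \left(-3\right)\right)\right)^{2} = 0 + 320 \left(0 - \frac{21}{4}\right)^{2} = 0 + 320 \left(- \frac{21}{4}\right)^{2} = 0 + 320 \cdot \frac{441}{16} = 0 + 8820 = 8820$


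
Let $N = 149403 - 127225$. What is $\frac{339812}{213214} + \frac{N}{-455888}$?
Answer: $\frac{37546888241}{24300426008} \approx 1.5451$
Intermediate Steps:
$N = 22178$
$\frac{339812}{213214} + \frac{N}{-455888} = \frac{339812}{213214} + \frac{22178}{-455888} = 339812 \cdot \frac{1}{213214} + 22178 \left(- \frac{1}{455888}\right) = \frac{169906}{106607} - \frac{11089}{227944} = \frac{37546888241}{24300426008}$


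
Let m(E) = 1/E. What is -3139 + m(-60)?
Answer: -188341/60 ≈ -3139.0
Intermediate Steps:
-3139 + m(-60) = -3139 + 1/(-60) = -3139 - 1/60 = -188341/60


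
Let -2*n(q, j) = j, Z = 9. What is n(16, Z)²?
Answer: 81/4 ≈ 20.250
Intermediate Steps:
n(q, j) = -j/2
n(16, Z)² = (-½*9)² = (-9/2)² = 81/4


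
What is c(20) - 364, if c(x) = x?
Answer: -344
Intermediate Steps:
c(20) - 364 = 20 - 364 = -344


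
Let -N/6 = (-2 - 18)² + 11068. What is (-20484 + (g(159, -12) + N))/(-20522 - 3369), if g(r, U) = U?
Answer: 89304/23891 ≈ 3.7380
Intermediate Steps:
N = -68808 (N = -6*((-2 - 18)² + 11068) = -6*((-20)² + 11068) = -6*(400 + 11068) = -6*11468 = -68808)
(-20484 + (g(159, -12) + N))/(-20522 - 3369) = (-20484 + (-12 - 68808))/(-20522 - 3369) = (-20484 - 68820)/(-23891) = -89304*(-1/23891) = 89304/23891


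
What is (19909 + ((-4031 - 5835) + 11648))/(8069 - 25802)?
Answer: -21691/17733 ≈ -1.2232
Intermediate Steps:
(19909 + ((-4031 - 5835) + 11648))/(8069 - 25802) = (19909 + (-9866 + 11648))/(-17733) = (19909 + 1782)*(-1/17733) = 21691*(-1/17733) = -21691/17733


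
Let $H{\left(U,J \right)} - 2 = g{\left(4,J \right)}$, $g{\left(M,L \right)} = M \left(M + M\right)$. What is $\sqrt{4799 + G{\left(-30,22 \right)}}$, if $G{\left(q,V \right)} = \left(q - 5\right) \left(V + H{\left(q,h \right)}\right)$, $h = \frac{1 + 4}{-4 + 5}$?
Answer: $\sqrt{2839} \approx 53.282$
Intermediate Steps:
$h = 5$ ($h = \frac{5}{1} = 5 \cdot 1 = 5$)
$g{\left(M,L \right)} = 2 M^{2}$ ($g{\left(M,L \right)} = M 2 M = 2 M^{2}$)
$H{\left(U,J \right)} = 34$ ($H{\left(U,J \right)} = 2 + 2 \cdot 4^{2} = 2 + 2 \cdot 16 = 2 + 32 = 34$)
$G{\left(q,V \right)} = \left(-5 + q\right) \left(34 + V\right)$ ($G{\left(q,V \right)} = \left(q - 5\right) \left(V + 34\right) = \left(-5 + q\right) \left(34 + V\right)$)
$\sqrt{4799 + G{\left(-30,22 \right)}} = \sqrt{4799 + \left(-170 - 110 + 34 \left(-30\right) + 22 \left(-30\right)\right)} = \sqrt{4799 - 1960} = \sqrt{2839}$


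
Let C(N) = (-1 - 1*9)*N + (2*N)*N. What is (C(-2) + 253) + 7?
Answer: 288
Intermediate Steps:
C(N) = -10*N + 2*N² (C(N) = (-1 - 9)*N + 2*N² = -10*N + 2*N²)
(C(-2) + 253) + 7 = (2*(-2)*(-5 - 2) + 253) + 7 = (2*(-2)*(-7) + 253) + 7 = (28 + 253) + 7 = 281 + 7 = 288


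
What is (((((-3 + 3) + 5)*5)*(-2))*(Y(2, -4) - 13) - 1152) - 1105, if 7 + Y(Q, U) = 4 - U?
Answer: -1657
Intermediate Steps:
Y(Q, U) = -3 - U (Y(Q, U) = -7 + (4 - U) = -3 - U)
(((((-3 + 3) + 5)*5)*(-2))*(Y(2, -4) - 13) - 1152) - 1105 = (((((-3 + 3) + 5)*5)*(-2))*((-3 - 1*(-4)) - 13) - 1152) - 1105 = ((((0 + 5)*5)*(-2))*((-3 + 4) - 13) - 1152) - 1105 = (((5*5)*(-2))*(1 - 13) - 1152) - 1105 = ((25*(-2))*(-12) - 1152) - 1105 = (-50*(-12) - 1152) - 1105 = (600 - 1152) - 1105 = -552 - 1105 = -1657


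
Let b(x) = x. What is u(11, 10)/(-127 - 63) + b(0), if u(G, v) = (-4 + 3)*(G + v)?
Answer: 21/190 ≈ 0.11053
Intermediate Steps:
u(G, v) = -G - v (u(G, v) = -(G + v) = -G - v)
u(11, 10)/(-127 - 63) + b(0) = (-1*11 - 1*10)/(-127 - 63) + 0 = (-11 - 10)/(-190) + 0 = -1/190*(-21) + 0 = 21/190 + 0 = 21/190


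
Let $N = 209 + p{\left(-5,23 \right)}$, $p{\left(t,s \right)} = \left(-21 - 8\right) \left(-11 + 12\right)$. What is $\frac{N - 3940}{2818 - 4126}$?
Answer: $\frac{940}{327} \approx 2.8746$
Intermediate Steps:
$p{\left(t,s \right)} = -29$ ($p{\left(t,s \right)} = \left(-29\right) 1 = -29$)
$N = 180$ ($N = 209 - 29 = 180$)
$\frac{N - 3940}{2818 - 4126} = \frac{180 - 3940}{2818 - 4126} = - \frac{3760}{-1308} = \left(-3760\right) \left(- \frac{1}{1308}\right) = \frac{940}{327}$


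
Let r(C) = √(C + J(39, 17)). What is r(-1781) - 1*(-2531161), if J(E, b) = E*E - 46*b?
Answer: 2531161 + I*√1042 ≈ 2.5312e+6 + 32.28*I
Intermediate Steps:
J(E, b) = E² - 46*b
r(C) = √(739 + C) (r(C) = √(C + (39² - 46*17)) = √(C + (1521 - 782)) = √(C + 739) = √(739 + C))
r(-1781) - 1*(-2531161) = √(739 - 1781) - 1*(-2531161) = √(-1042) + 2531161 = I*√1042 + 2531161 = 2531161 + I*√1042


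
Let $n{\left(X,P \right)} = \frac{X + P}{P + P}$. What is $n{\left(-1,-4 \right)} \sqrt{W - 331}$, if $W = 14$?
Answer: $\frac{5 i \sqrt{317}}{8} \approx 11.128 i$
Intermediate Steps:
$n{\left(X,P \right)} = \frac{P + X}{2 P}$
$n{\left(-1,-4 \right)} \sqrt{W - 331} = \frac{-4 - 1}{2 \left(-4\right)} \sqrt{14 - 331} = \frac{1}{2} \left(- \frac{1}{4}\right) \left(-5\right) \sqrt{-317} = \frac{5 i \sqrt{317}}{8}$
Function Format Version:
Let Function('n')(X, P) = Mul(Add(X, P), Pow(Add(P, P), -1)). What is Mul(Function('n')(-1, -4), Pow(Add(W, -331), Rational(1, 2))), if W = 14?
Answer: Mul(Rational(5, 8), I, Pow(317, Rational(1, 2))) ≈ Mul(11.128, I)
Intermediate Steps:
Function('n')(X, P) = Mul(Rational(1, 2), Pow(P, -1), Add(P, X)) (Function('n')(X, P) = Mul(Add(P, X), Pow(Mul(2, P), -1)) = Mul(Add(P, X), Mul(Rational(1, 2), Pow(P, -1))) = Mul(Rational(1, 2), Pow(P, -1), Add(P, X)))
Mul(Function('n')(-1, -4), Pow(Add(W, -331), Rational(1, 2))) = Mul(Mul(Rational(1, 2), Pow(-4, -1), Add(-4, -1)), Pow(Add(14, -331), Rational(1, 2))) = Mul(Mul(Rational(1, 2), Rational(-1, 4), -5), Pow(-317, Rational(1, 2))) = Mul(Rational(5, 8), Mul(I, Pow(317, Rational(1, 2)))) = Mul(Rational(5, 8), I, Pow(317, Rational(1, 2)))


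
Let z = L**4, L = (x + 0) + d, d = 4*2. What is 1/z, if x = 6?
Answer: 1/38416 ≈ 2.6031e-5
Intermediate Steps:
d = 8
L = 14 (L = (6 + 0) + 8 = 6 + 8 = 14)
z = 38416 (z = 14**4 = 38416)
1/z = 1/38416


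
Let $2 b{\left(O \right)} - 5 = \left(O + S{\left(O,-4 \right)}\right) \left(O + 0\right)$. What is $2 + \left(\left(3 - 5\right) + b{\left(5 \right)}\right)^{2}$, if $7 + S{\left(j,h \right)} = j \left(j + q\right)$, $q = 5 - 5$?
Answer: $3366$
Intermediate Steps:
$q = 0$
$S{\left(j,h \right)} = -7 + j^{2}$ ($S{\left(j,h \right)} = -7 + j \left(j + 0\right) = -7 + j j = -7 + j^{2}$)
$b{\left(O \right)} = \frac{5}{2} + \frac{O \left(-7 + O + O^{2}\right)}{2}$ ($b{\left(O \right)} = \frac{5}{2} + \frac{\left(O + \left(-7 + O^{2}\right)\right) \left(O + 0\right)}{2} = \frac{5}{2} + \frac{\left(-7 + O + O^{2}\right) O}{2} = \frac{5}{2} + \frac{O \left(-7 + O + O^{2}\right)}{2}$)
$2 + \left(\left(3 - 5\right) + b{\left(5 \right)}\right)^{2} = 2 + \left(\left(3 - 5\right) + \left(\frac{5}{2} + \frac{5^{2}}{2} + \frac{1}{2} \cdot 5 \left(-7 + 5^{2}\right)\right)\right)^{2} = 2 + \left(\left(3 - 5\right) + \left(\frac{5}{2} + \frac{1}{2} \cdot 25 + \frac{1}{2} \cdot 5 \left(-7 + 25\right)\right)\right)^{2} = 2 + \left(-2 + \left(\frac{5}{2} + \frac{25}{2} + \frac{1}{2} \cdot 5 \cdot 18\right)\right)^{2} = 2 + \left(-2 + \left(\frac{5}{2} + \frac{25}{2} + 45\right)\right)^{2} = 2 + \left(-2 + 60\right)^{2} = 2 + 58^{2} = 2 + 3364 = 3366$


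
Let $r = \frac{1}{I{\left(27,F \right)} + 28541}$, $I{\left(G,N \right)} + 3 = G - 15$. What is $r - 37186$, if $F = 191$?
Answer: $- \frac{1061660299}{28550} \approx -37186.0$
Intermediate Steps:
$I{\left(G,N \right)} = -18 + G$ ($I{\left(G,N \right)} = -3 + \left(G - 15\right) = -3 + \left(-15 + G\right) = -18 + G$)
$r = \frac{1}{28550}$ ($r = \frac{1}{\left(-18 + 27\right) + 28541} = \frac{1}{9 + 28541} = \frac{1}{28550} \approx 3.5026 \cdot 10^{-5}$)
$r - 37186 = \frac{1}{28550} - 37186 = - \frac{1061660299}{28550}$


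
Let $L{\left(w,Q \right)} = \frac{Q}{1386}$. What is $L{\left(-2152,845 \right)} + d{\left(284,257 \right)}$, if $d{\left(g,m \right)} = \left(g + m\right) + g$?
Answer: $\frac{1144295}{1386} \approx 825.61$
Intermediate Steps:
$L{\left(w,Q \right)} = \frac{Q}{1386}$ ($L{\left(w,Q \right)} = Q \frac{1}{1386} = \frac{Q}{1386}$)
$d{\left(g,m \right)} = m + 2 g$
$L{\left(-2152,845 \right)} + d{\left(284,257 \right)} = \frac{1}{1386} \cdot 845 + \left(257 + 2 \cdot 284\right) = \frac{845}{1386} + \left(257 + 568\right) = \frac{845}{1386} + 825 = \frac{1144295}{1386}$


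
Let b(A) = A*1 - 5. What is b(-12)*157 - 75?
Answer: -2744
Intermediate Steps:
b(A) = -5 + A (b(A) = A - 5 = -5 + A)
b(-12)*157 - 75 = (-5 - 12)*157 - 75 = -17*157 - 75 = -2669 - 75 = -2744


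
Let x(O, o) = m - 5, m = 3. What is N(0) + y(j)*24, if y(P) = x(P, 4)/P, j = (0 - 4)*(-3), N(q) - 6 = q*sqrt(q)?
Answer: 2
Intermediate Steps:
N(q) = 6 + q**(3/2) (N(q) = 6 + q*sqrt(q) = 6 + q**(3/2))
j = 12 (j = -4*(-3) = 12)
x(O, o) = -2 (x(O, o) = 3 - 5 = -2)
y(P) = -2/P
N(0) + y(j)*24 = (6 + 0**(3/2)) - 2/12*24 = (6 + 0) - 2*1/12*24 = 6 - 1/6*24 = 6 - 4 = 2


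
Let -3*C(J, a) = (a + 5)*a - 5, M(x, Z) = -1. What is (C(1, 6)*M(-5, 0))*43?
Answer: 2623/3 ≈ 874.33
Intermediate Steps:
C(J, a) = 5/3 - a*(5 + a)/3 (C(J, a) = -((a + 5)*a - 5)/3 = -((5 + a)*a - 5)/3 = -(a*(5 + a) - 5)/3 = -(-5 + a*(5 + a))/3 = 5/3 - a*(5 + a)/3)
(C(1, 6)*M(-5, 0))*43 = ((5/3 - 5/3*6 - 1/3*6**2)*(-1))*43 = ((5/3 - 10 - 1/3*36)*(-1))*43 = ((5/3 - 10 - 12)*(-1))*43 = -61/3*(-1)*43 = (61/3)*43 = 2623/3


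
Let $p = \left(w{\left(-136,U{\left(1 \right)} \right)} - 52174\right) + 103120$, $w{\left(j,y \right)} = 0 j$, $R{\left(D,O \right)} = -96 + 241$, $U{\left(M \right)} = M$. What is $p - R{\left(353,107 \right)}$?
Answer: $50801$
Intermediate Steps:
$R{\left(D,O \right)} = 145$
$w{\left(j,y \right)} = 0$
$p = 50946$ ($p = \left(0 - 52174\right) + 103120 = -52174 + 103120 = 50946$)
$p - R{\left(353,107 \right)} = 50946 - 145 = 50801$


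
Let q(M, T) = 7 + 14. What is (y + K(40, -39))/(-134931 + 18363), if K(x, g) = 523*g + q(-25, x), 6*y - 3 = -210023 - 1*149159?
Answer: 481435/699408 ≈ 0.68835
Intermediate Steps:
q(M, T) = 21
y = -359179/6 (y = 1/2 + (-210023 - 1*149159)/6 = 1/2 + (-210023 - 149159)/6 = 1/2 + (1/6)*(-359182) = 1/2 - 179591/3 = -359179/6 ≈ -59863.)
K(x, g) = 21 + 523*g (K(x, g) = 523*g + 21 = 21 + 523*g)
(y + K(40, -39))/(-134931 + 18363) = (-359179/6 + (21 + 523*(-39)))/(-134931 + 18363) = (-359179/6 + (21 - 20397))/(-116568) = (-359179/6 - 20376)*(-1/116568) = -481435/6*(-1/116568) = 481435/699408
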